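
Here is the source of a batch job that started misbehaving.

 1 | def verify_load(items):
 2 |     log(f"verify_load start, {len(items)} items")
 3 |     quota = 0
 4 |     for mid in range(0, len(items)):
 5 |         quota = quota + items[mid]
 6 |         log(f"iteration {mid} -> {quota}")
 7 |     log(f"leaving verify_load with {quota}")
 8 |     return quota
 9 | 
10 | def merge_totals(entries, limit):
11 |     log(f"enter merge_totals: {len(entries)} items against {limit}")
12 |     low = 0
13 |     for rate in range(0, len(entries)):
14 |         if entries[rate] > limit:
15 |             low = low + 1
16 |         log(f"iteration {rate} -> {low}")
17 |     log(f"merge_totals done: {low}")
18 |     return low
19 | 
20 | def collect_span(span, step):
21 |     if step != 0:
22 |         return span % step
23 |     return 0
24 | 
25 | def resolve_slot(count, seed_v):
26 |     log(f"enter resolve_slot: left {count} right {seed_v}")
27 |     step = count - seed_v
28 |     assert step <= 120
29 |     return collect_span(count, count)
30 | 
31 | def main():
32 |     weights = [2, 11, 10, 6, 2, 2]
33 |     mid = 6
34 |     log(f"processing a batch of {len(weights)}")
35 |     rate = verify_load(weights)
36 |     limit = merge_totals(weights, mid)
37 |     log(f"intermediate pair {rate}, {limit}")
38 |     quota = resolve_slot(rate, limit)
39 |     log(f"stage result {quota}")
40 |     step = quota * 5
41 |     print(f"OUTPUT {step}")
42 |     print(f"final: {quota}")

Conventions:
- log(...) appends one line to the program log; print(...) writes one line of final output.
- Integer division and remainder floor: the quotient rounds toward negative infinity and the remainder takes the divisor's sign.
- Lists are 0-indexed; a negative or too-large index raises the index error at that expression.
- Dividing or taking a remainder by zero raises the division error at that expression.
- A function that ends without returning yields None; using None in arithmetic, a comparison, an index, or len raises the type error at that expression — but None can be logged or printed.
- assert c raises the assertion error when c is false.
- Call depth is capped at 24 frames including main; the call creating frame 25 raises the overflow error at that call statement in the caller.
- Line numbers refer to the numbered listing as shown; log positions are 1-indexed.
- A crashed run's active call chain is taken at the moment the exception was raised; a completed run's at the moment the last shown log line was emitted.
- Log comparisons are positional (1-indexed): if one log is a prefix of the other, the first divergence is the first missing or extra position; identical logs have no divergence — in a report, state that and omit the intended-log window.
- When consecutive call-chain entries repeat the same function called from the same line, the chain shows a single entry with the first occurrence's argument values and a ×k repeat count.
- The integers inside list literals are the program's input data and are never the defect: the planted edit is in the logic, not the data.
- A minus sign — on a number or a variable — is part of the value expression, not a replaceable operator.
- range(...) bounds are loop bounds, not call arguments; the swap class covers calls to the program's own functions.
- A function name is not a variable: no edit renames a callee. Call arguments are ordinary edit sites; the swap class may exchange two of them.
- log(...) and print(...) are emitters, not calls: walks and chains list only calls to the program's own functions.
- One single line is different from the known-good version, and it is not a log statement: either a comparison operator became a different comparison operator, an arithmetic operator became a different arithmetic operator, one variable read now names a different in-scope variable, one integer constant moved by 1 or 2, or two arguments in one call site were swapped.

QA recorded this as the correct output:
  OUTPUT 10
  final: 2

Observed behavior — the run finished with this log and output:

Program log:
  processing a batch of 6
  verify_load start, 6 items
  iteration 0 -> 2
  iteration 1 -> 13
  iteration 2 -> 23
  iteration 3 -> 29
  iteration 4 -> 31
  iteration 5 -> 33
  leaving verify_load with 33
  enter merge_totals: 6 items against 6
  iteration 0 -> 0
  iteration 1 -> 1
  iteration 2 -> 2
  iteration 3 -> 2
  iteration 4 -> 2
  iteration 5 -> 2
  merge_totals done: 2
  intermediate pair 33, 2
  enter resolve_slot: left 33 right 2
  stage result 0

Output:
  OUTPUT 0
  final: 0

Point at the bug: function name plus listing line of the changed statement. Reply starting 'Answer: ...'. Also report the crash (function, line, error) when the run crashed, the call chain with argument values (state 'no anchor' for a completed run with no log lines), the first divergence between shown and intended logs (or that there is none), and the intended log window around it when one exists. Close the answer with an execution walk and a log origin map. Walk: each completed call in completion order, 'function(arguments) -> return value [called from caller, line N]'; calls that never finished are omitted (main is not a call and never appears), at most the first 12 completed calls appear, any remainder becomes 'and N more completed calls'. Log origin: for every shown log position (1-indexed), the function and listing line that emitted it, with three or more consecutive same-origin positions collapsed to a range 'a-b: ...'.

Answer: the defect is in resolve_slot at line 29.
The tell: Everything matches until log position 20, which reads 'stage result 0' in place of 'stage result 2'.
Call chain: main.
First divergence: position 20 — shown 'stage result 0', intended 'stage result 2'.
Intended log window:
  18: intermediate pair 33, 2
  19: enter resolve_slot: left 33 right 2
  20: stage result 2
Execution walk:
  verify_load([2, 11, 10, 6, 2, 2]) -> 33  [called from main, line 35]
  merge_totals([2, 11, 10, 6, 2, 2], 6) -> 2  [called from main, line 36]
  collect_span(33, 33) -> 0  [called from resolve_slot, line 29]
  resolve_slot(33, 2) -> 0  [called from main, line 38]
Log line origins:
  1: emitted by main (line 34)
  2: emitted by verify_load (line 2)
  3-8: emitted by verify_load (line 6)
  9: emitted by verify_load (line 7)
  10: emitted by merge_totals (line 11)
  11-16: emitted by merge_totals (line 16)
  17: emitted by merge_totals (line 17)
  18: emitted by main (line 37)
  19: emitted by resolve_slot (line 26)
  20: emitted by main (line 39)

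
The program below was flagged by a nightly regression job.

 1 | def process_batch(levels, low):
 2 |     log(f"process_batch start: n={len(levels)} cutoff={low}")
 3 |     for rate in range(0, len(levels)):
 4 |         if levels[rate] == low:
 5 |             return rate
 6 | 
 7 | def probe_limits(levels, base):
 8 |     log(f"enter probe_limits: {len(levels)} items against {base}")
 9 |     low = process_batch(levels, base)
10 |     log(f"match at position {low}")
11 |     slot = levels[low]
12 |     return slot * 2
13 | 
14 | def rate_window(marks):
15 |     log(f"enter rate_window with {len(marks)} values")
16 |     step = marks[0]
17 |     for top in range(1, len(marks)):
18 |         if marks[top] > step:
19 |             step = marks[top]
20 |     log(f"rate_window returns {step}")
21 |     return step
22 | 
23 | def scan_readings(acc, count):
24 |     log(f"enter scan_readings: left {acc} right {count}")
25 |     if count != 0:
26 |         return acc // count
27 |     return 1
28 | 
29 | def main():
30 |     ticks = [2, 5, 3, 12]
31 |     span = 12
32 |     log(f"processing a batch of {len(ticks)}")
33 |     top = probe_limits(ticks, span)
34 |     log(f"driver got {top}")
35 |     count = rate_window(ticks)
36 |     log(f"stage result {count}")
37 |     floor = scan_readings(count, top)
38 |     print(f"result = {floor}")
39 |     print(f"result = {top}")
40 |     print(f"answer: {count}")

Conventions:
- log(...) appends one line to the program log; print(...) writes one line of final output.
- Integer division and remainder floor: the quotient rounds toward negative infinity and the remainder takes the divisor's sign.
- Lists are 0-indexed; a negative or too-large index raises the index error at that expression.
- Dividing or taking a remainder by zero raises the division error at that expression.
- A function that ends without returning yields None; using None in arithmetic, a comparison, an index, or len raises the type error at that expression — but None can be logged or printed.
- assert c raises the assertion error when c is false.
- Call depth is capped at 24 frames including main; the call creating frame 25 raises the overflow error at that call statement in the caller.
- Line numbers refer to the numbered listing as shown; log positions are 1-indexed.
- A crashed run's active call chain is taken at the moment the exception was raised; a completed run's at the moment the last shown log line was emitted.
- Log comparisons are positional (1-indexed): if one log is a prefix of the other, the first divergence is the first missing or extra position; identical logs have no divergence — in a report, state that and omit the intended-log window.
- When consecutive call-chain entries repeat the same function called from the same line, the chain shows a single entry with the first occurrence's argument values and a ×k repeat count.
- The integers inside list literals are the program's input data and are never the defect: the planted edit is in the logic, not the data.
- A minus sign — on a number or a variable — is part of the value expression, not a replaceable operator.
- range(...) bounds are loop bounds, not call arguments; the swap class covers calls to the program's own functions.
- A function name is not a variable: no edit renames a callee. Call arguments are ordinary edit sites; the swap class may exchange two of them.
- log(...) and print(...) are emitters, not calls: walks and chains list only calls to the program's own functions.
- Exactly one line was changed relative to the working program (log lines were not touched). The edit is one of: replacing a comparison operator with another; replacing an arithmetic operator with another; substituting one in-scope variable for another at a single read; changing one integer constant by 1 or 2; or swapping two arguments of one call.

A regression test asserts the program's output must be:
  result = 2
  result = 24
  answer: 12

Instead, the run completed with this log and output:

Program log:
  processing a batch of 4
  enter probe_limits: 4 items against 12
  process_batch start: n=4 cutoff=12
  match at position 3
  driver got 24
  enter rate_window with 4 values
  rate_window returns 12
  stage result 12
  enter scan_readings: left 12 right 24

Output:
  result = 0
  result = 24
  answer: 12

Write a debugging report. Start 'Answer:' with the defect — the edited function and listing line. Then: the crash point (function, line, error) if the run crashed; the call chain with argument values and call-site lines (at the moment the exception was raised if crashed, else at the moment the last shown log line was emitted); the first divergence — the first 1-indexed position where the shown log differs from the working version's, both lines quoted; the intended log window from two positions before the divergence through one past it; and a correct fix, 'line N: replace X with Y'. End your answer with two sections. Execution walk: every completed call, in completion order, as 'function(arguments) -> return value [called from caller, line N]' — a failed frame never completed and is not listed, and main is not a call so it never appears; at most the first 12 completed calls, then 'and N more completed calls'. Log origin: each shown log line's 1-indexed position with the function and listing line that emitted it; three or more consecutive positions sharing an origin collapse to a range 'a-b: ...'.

Answer: the defect is in main at line 37.
Core observation: The earliest visible damage is log position 9 — 'enter scan_readings: left 12 right 24' rather than the intended 'enter scan_readings: left 24 right 12'.
Call chain: main -> scan_readings(12, 24) (called at line 37).
First divergence: position 9 — shown 'enter scan_readings: left 12 right 24', intended 'enter scan_readings: left 24 right 12'.
Intended log window:
  7: rate_window returns 12
  8: stage result 12
  9: enter scan_readings: left 24 right 12
Execution walk:
  process_batch([2, 5, 3, 12], 12) -> 3  [called from probe_limits, line 9]
  probe_limits([2, 5, 3, 12], 12) -> 24  [called from main, line 33]
  rate_window([2, 5, 3, 12]) -> 12  [called from main, line 35]
  scan_readings(12, 24) -> 0  [called from main, line 37]
Log origin:
  1: logged in main at line 32
  2: logged in probe_limits at line 8
  3: logged in process_batch at line 2
  4: logged in probe_limits at line 10
  5: logged in main at line 34
  6: logged in rate_window at line 15
  7: logged in rate_window at line 20
  8: logged in main at line 36
  9: logged in scan_readings at line 24
A correct fix: line 37: replace `scan_readings(count, top)` with `scan_readings(top, count)`.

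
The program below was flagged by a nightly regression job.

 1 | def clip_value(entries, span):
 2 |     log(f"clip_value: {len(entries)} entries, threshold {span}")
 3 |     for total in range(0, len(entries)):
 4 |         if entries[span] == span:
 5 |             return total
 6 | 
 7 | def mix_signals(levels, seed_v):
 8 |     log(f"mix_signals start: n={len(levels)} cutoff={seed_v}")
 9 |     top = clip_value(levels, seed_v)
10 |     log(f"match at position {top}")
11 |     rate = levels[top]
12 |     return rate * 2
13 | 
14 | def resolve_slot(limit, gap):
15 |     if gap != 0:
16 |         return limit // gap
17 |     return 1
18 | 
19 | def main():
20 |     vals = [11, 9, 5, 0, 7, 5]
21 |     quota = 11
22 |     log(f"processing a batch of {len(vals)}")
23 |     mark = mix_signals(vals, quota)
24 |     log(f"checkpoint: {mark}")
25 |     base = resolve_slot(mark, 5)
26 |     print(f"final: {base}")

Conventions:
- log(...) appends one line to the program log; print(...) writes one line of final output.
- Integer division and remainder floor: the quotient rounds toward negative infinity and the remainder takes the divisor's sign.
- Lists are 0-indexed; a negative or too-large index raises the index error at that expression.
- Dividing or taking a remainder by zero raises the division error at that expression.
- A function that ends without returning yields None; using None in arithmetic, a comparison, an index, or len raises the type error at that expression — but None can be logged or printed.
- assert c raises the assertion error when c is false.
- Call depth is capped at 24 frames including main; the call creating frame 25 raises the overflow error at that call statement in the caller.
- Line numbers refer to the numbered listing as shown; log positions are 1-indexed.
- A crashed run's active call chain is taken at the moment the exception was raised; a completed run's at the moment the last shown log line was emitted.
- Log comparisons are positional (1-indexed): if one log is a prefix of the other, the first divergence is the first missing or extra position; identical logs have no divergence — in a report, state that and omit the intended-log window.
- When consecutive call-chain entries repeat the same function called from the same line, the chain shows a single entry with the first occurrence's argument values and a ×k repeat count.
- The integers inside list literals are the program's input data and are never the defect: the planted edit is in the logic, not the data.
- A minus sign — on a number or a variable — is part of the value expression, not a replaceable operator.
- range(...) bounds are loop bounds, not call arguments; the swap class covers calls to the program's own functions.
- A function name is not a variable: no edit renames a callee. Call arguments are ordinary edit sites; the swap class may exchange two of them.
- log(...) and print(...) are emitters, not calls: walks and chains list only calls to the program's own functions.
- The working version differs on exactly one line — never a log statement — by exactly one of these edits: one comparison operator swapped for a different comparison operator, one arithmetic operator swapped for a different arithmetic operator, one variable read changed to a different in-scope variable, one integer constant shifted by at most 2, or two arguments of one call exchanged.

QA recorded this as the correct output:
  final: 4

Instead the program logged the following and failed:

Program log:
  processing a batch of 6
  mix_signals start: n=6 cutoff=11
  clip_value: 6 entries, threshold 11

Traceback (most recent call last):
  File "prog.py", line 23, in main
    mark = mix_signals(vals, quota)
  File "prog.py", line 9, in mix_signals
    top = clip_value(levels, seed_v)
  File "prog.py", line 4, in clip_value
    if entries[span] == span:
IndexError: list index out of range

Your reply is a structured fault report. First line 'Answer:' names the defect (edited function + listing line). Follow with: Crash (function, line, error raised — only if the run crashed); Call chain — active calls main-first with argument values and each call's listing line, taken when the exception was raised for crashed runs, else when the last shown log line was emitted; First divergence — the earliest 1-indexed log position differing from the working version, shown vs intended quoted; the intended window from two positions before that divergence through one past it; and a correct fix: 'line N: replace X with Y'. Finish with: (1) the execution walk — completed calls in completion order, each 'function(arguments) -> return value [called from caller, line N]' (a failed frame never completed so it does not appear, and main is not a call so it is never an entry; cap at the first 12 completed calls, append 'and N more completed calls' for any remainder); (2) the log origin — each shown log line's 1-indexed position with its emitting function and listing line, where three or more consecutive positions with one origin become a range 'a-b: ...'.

Answer: the defect is in clip_value at line 4.
Key fact: The shown log is a 3-line prefix of the intended one, whose next entry is 'match at position 0'.
Crash: clip_value, line 4, IndexError.
Call chain: main -> mix_signals([11, 9, 5, 0, 7, 5], 11) (called at line 23) -> clip_value([11, 9, 5, 0, 7, 5], 11) (called at line 9).
First divergence: position 4; the shown log stops at 3 lines while the working version next logs 'match at position 0'.
Intended log window:
  2: mix_signals start: n=6 cutoff=11
  3: clip_value: 6 entries, threshold 11
  4: match at position 0
  5: checkpoint: 22
Execution walk:
  (no call completed)
Log line origins:
  1: from main, line 22
  2: from mix_signals, line 8
  3: from clip_value, line 2
A correct fix: line 4: replace `entries[span]` with `entries[total]`.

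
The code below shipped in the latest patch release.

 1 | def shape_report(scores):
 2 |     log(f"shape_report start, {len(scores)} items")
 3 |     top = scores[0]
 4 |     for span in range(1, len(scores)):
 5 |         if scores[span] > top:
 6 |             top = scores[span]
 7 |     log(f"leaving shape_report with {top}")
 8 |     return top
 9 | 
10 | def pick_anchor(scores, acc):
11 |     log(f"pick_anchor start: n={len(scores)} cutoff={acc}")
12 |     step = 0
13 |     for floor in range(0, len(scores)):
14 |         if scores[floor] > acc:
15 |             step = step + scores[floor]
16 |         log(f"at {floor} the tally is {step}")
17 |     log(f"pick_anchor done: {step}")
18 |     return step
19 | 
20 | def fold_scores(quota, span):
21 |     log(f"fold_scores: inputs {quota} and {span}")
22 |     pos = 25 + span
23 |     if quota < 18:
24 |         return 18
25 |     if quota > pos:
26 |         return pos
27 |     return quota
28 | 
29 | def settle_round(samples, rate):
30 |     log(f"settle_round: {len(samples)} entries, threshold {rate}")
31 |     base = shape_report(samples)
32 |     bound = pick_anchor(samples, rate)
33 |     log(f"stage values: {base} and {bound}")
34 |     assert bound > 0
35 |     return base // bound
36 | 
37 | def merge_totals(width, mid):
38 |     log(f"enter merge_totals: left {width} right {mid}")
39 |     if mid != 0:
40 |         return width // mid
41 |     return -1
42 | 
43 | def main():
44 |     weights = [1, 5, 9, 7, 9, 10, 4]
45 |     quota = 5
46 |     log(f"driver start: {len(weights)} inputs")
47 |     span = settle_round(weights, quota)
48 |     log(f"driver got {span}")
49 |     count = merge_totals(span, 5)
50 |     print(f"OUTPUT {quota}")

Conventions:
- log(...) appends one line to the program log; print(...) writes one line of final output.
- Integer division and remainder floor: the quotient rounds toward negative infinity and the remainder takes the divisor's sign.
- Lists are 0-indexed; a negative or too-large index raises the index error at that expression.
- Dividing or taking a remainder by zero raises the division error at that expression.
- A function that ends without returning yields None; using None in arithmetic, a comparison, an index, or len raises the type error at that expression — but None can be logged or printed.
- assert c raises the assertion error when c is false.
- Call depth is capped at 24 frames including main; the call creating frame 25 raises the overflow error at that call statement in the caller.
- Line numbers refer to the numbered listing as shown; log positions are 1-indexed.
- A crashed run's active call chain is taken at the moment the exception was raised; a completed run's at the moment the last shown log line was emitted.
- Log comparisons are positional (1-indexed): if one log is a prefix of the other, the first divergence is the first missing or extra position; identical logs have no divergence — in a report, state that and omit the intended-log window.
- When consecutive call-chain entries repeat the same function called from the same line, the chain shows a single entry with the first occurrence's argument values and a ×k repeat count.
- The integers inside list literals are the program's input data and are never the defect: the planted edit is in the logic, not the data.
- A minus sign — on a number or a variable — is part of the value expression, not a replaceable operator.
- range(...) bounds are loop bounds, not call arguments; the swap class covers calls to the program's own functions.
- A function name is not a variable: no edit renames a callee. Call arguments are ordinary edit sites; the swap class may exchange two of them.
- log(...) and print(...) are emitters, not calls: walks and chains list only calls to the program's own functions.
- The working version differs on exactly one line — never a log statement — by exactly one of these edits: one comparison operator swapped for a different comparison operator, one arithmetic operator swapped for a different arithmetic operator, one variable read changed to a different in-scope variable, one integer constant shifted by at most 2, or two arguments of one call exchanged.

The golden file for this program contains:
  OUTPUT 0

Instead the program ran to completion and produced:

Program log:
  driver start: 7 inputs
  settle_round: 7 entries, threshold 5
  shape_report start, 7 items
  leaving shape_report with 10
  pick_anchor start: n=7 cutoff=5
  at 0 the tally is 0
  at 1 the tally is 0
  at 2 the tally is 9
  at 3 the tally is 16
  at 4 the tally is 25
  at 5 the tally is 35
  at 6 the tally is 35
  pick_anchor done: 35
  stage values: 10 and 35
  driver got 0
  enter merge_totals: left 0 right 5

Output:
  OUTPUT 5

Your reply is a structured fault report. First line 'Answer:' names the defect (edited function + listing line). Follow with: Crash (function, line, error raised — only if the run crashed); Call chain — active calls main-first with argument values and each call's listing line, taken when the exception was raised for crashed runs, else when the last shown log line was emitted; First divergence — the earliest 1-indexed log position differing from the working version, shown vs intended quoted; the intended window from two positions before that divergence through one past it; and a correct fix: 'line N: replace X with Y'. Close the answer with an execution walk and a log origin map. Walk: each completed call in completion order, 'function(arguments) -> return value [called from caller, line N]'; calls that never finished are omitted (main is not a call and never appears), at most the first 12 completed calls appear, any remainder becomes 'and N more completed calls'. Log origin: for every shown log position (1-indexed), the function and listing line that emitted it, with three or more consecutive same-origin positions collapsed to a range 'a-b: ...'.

Answer: the defect is in main at line 50.
Key observation: Log streams are identical — the defect surfaces only in the printed output.
Call chain: main -> merge_totals(0, 5) (called at line 49).
First divergence: none (the log streams are identical).
Execution walk:
  shape_report([1, 5, 9, 7, 9, 10, 4]) -> 10  [called from settle_round, line 31]
  pick_anchor([1, 5, 9, 7, 9, 10, 4], 5) -> 35  [called from settle_round, line 32]
  settle_round([1, 5, 9, 7, 9, 10, 4], 5) -> 0  [called from main, line 47]
  merge_totals(0, 5) -> 0  [called from main, line 49]
Origin of each log line:
  1: logged in main at line 46
  2: logged in settle_round at line 30
  3: logged in shape_report at line 2
  4: logged in shape_report at line 7
  5: logged in pick_anchor at line 11
  6-12: logged in pick_anchor at line 16
  13: logged in pick_anchor at line 17
  14: logged in settle_round at line 33
  15: logged in main at line 48
  16: logged in merge_totals at line 38
A correct fix: line 50: replace `quota` with `count`.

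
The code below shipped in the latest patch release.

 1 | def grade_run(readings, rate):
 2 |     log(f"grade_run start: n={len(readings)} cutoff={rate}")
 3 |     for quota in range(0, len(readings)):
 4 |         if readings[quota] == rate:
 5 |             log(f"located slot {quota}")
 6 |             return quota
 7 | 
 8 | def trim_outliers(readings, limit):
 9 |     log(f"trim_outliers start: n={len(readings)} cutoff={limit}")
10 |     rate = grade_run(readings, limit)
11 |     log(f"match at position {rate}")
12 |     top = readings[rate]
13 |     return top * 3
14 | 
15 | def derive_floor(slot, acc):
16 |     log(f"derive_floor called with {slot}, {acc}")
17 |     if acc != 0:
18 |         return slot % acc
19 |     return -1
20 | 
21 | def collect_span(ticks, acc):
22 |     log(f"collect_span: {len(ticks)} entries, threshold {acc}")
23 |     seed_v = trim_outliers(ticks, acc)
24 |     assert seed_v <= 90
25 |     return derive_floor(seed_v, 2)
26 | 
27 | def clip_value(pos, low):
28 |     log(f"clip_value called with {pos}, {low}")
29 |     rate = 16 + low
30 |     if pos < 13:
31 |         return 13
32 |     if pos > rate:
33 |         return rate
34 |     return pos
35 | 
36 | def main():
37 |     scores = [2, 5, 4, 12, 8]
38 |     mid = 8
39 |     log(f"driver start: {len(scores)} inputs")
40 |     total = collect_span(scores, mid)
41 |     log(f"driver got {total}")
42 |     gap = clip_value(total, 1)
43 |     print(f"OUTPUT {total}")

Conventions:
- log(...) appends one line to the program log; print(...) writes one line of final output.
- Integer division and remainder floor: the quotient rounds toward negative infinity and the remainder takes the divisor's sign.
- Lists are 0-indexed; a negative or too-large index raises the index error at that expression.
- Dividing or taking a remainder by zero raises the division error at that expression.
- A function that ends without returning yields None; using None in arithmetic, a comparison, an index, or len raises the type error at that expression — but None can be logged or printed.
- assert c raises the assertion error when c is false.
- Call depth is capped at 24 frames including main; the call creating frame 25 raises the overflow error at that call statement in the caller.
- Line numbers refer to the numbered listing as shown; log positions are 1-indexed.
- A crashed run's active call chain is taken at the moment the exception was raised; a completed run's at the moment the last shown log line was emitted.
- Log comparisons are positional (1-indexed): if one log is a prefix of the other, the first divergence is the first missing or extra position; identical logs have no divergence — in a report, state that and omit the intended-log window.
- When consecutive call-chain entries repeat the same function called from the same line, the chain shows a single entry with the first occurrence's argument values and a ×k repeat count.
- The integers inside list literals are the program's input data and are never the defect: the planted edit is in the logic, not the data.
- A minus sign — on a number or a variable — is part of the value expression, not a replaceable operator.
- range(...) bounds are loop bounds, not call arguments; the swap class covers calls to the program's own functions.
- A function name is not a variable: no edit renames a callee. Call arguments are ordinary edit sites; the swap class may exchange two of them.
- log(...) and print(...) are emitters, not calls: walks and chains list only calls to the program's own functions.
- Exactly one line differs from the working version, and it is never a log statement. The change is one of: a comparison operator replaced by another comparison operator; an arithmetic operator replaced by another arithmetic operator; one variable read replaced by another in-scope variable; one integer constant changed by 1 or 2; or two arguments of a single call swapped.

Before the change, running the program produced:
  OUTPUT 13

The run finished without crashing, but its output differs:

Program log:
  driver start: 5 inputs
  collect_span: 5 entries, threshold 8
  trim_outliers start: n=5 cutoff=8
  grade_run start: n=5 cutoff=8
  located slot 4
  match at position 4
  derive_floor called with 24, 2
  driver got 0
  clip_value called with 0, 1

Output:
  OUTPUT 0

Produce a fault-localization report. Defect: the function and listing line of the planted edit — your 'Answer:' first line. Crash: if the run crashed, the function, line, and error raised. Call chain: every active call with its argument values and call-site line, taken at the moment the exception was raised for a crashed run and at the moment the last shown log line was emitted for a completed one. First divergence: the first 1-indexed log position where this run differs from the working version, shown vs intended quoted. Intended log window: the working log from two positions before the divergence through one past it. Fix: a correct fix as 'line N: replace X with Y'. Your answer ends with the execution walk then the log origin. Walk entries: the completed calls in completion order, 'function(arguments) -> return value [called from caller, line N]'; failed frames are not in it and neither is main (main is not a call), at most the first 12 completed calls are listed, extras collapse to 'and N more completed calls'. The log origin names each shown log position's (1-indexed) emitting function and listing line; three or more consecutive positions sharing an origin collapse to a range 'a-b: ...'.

Answer: the defect is in main at line 43.
Key fact: Nothing in the log betrays the bug — only the output does.
Call chain: main -> clip_value(0, 1) (called at line 42).
First divergence: none (the log streams are identical).
Execution walk:
  grade_run([2, 5, 4, 12, 8], 8) -> 4  [called from trim_outliers, line 10]
  trim_outliers([2, 5, 4, 12, 8], 8) -> 24  [called from collect_span, line 23]
  derive_floor(24, 2) -> 0  [called from collect_span, line 25]
  collect_span([2, 5, 4, 12, 8], 8) -> 0  [called from main, line 40]
  clip_value(0, 1) -> 13  [called from main, line 42]
Origin of each log line:
  1: from main, line 39
  2: from collect_span, line 22
  3: from trim_outliers, line 9
  4: from grade_run, line 2
  5: from grade_run, line 5
  6: from trim_outliers, line 11
  7: from derive_floor, line 16
  8: from main, line 41
  9: from clip_value, line 28
A correct fix: line 43: replace `total` with `gap`.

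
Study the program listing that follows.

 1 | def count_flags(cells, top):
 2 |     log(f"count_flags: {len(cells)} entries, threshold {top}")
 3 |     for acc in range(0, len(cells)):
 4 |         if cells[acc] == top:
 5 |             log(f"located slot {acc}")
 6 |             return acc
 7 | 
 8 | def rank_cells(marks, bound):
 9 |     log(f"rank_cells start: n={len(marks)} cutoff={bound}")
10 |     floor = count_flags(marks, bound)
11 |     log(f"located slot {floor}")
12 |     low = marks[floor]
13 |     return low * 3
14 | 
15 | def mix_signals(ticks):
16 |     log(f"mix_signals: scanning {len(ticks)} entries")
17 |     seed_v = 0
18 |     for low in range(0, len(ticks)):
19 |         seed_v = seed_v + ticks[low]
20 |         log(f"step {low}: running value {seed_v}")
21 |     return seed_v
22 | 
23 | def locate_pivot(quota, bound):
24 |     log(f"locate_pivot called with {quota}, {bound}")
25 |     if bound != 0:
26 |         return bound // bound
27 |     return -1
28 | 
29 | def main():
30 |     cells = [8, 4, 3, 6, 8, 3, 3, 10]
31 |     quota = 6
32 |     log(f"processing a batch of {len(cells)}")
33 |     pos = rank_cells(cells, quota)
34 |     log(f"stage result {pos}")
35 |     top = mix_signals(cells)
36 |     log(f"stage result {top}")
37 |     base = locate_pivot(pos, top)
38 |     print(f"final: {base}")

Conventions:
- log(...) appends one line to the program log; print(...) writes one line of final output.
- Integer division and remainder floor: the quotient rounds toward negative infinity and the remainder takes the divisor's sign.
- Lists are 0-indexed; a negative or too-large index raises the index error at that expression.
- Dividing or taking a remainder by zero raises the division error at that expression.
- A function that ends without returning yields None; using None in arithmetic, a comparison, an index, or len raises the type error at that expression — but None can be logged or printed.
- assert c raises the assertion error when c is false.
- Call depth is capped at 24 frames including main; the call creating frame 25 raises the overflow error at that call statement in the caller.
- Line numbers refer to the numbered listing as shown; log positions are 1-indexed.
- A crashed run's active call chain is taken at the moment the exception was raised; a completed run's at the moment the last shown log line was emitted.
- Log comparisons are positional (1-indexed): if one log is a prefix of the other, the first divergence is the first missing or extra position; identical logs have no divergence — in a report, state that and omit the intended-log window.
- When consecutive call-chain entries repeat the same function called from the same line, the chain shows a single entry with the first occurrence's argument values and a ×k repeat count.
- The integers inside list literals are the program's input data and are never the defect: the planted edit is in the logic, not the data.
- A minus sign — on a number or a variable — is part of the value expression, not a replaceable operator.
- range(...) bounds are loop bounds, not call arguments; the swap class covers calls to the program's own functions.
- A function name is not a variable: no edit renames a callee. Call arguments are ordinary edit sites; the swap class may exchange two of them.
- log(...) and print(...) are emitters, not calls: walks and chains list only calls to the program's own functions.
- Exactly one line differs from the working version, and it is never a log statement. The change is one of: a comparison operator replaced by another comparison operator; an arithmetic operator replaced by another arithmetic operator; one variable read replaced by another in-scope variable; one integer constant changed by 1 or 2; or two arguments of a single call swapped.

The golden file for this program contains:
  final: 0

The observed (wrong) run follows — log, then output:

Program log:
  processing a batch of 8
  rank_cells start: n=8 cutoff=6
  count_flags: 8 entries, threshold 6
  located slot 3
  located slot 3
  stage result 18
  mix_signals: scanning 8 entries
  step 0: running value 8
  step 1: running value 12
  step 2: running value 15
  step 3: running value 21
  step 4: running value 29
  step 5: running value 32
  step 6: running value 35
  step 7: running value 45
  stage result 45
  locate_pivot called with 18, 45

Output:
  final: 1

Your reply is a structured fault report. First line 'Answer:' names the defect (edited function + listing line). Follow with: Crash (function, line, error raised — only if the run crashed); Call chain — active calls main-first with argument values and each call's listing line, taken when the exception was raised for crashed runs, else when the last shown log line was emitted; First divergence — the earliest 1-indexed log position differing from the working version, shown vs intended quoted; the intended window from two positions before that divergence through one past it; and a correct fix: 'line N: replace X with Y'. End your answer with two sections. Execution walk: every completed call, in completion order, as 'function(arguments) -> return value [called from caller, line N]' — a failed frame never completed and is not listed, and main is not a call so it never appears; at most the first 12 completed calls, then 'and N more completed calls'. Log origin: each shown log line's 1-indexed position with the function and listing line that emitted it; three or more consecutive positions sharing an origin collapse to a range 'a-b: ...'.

Answer: the defect is in locate_pivot at line 26.
Core observation: Every logged value matches the working version; the printed result is what differs.
Call chain: main -> locate_pivot(18, 45) (called at line 37).
First divergence: none — the logs agree in full.
Execution walk:
  count_flags([8, 4, 3, 6, 8, 3, 3, 10], 6) -> 3  [called from rank_cells, line 10]
  rank_cells([8, 4, 3, 6, 8, 3, 3, 10], 6) -> 18  [called from main, line 33]
  mix_signals([8, 4, 3, 6, 8, 3, 3, 10]) -> 45  [called from main, line 35]
  locate_pivot(18, 45) -> 1  [called from main, line 37]
Log origin:
  1: emitted by main (line 32)
  2: emitted by rank_cells (line 9)
  3: emitted by count_flags (line 2)
  4: emitted by count_flags (line 5)
  5: emitted by rank_cells (line 11)
  6: emitted by main (line 34)
  7: emitted by mix_signals (line 16)
  8-15: emitted by mix_signals (line 20)
  16: emitted by main (line 36)
  17: emitted by locate_pivot (line 24)
A correct fix: line 26: replace `bound // bound` with `quota // bound`.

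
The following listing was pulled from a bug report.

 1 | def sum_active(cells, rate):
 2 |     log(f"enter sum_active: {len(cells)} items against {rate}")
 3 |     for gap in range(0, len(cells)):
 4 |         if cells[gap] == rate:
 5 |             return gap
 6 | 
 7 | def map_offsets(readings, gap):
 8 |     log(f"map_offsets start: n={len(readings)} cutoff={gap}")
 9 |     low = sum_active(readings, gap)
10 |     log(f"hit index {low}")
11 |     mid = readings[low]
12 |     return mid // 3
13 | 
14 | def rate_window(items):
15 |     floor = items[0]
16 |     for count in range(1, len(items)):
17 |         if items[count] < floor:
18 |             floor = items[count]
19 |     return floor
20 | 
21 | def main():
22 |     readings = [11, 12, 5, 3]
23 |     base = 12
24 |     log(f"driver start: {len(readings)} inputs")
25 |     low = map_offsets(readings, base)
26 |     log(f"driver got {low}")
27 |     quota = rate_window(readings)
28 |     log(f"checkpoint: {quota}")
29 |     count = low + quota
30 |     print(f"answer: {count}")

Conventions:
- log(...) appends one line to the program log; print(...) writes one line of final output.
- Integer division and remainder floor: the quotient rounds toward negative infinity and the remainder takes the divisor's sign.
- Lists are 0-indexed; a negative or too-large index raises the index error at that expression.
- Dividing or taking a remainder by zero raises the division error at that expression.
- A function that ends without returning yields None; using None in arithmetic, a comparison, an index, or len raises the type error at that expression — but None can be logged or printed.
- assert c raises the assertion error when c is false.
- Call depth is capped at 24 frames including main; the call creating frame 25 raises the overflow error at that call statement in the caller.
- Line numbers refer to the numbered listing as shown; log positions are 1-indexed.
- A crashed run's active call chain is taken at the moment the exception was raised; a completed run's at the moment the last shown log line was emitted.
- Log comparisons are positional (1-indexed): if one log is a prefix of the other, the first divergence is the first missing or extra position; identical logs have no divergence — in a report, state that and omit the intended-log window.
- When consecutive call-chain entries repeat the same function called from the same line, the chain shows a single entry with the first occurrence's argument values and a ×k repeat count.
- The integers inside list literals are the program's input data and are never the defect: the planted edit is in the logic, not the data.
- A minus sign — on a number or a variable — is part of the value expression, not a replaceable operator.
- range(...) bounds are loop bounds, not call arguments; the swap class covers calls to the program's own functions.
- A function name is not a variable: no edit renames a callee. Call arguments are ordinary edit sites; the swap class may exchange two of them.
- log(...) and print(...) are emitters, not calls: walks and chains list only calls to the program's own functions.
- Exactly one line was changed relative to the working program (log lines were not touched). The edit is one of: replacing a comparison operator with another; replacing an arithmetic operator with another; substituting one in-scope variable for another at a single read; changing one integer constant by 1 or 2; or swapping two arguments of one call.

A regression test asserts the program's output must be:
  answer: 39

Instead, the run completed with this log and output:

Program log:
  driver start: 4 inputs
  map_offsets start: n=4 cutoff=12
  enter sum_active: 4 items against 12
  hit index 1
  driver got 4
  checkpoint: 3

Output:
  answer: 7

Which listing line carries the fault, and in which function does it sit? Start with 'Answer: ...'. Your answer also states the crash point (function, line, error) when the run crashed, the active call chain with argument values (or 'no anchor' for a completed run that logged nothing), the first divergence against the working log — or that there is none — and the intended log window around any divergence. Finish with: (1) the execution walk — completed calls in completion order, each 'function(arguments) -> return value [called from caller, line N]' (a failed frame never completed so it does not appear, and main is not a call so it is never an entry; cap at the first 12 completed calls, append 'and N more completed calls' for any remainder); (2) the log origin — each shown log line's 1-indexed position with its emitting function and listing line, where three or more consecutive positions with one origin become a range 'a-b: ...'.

Answer: the defect is in map_offsets at line 12.
Key observation: The earliest visible damage is log position 5 — 'driver got 4' rather than the intended 'driver got 36'.
Call chain: main.
First divergence: position 5 — shown 'driver got 4', intended 'driver got 36'.
Intended log window:
  3: enter sum_active: 4 items against 12
  4: hit index 1
  5: driver got 36
  6: checkpoint: 3
Execution walk:
  sum_active([11, 12, 5, 3], 12) -> 1  [called from map_offsets, line 9]
  map_offsets([11, 12, 5, 3], 12) -> 4  [called from main, line 25]
  rate_window([11, 12, 5, 3]) -> 3  [called from main, line 27]
Origin of each log line:
  1: logged in main at line 24
  2: logged in map_offsets at line 8
  3: logged in sum_active at line 2
  4: logged in map_offsets at line 10
  5: logged in main at line 26
  6: logged in main at line 28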